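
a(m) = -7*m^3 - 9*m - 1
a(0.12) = -2.09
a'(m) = -21*m^2 - 9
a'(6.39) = -866.47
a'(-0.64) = -17.60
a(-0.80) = 9.78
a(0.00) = -1.00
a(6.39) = -1884.93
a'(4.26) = -390.10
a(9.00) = -5185.00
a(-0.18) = 0.66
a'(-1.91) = -85.61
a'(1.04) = -31.71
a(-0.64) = 6.60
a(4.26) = -580.50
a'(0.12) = -9.30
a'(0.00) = -9.00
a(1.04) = -18.23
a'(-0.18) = -9.68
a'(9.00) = -1710.00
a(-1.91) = 64.97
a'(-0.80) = -22.44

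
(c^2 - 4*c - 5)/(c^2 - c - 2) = (c - 5)/(c - 2)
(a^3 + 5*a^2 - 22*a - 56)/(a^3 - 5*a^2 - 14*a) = (a^2 + 3*a - 28)/(a*(a - 7))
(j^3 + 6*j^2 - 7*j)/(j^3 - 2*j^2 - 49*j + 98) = j*(j - 1)/(j^2 - 9*j + 14)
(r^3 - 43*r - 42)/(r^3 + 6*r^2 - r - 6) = (r - 7)/(r - 1)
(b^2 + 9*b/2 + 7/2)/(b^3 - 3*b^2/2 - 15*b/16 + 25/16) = 8*(2*b + 7)/(16*b^2 - 40*b + 25)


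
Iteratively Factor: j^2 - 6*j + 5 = (j - 1)*(j - 5)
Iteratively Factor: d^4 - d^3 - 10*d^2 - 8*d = (d)*(d^3 - d^2 - 10*d - 8) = d*(d + 1)*(d^2 - 2*d - 8) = d*(d - 4)*(d + 1)*(d + 2)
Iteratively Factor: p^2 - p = (p)*(p - 1)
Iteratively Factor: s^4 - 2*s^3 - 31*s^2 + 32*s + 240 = (s + 4)*(s^3 - 6*s^2 - 7*s + 60) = (s - 5)*(s + 4)*(s^2 - s - 12) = (s - 5)*(s - 4)*(s + 4)*(s + 3)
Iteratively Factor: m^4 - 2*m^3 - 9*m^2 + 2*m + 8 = (m + 2)*(m^3 - 4*m^2 - m + 4) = (m + 1)*(m + 2)*(m^2 - 5*m + 4) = (m - 4)*(m + 1)*(m + 2)*(m - 1)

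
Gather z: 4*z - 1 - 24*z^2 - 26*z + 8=-24*z^2 - 22*z + 7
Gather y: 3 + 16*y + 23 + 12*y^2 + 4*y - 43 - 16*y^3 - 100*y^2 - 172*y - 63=-16*y^3 - 88*y^2 - 152*y - 80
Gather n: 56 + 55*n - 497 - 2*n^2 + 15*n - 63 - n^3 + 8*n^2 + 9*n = -n^3 + 6*n^2 + 79*n - 504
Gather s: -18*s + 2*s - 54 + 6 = -16*s - 48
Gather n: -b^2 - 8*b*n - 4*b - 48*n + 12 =-b^2 - 4*b + n*(-8*b - 48) + 12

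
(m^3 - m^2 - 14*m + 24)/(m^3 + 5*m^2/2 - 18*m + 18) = 2*(m^2 + m - 12)/(2*m^2 + 9*m - 18)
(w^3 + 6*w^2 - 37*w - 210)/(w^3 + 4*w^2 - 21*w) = (w^2 - w - 30)/(w*(w - 3))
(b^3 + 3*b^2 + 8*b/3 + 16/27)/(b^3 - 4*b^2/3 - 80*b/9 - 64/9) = (b + 1/3)/(b - 4)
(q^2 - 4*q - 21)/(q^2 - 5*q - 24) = (q - 7)/(q - 8)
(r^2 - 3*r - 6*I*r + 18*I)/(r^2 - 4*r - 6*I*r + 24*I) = (r - 3)/(r - 4)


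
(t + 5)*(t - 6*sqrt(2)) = t^2 - 6*sqrt(2)*t + 5*t - 30*sqrt(2)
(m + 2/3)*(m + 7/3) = m^2 + 3*m + 14/9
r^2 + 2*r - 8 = (r - 2)*(r + 4)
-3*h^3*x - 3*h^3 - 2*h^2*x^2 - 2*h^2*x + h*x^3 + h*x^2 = (-3*h + x)*(h + x)*(h*x + h)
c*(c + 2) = c^2 + 2*c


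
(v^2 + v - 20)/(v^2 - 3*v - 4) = (v + 5)/(v + 1)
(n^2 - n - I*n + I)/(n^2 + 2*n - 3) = (n - I)/(n + 3)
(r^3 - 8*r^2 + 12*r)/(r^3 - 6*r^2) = (r - 2)/r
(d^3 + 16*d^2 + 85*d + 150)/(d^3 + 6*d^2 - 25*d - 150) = (d + 5)/(d - 5)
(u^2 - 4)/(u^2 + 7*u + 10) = (u - 2)/(u + 5)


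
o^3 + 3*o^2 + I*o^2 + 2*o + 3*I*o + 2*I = (o + 1)*(o + 2)*(o + I)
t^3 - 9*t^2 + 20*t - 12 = (t - 6)*(t - 2)*(t - 1)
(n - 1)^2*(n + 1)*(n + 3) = n^4 + 2*n^3 - 4*n^2 - 2*n + 3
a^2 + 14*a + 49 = (a + 7)^2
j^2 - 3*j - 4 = (j - 4)*(j + 1)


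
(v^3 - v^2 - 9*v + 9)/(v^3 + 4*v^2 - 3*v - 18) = (v^2 - 4*v + 3)/(v^2 + v - 6)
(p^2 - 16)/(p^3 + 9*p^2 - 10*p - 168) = (p + 4)/(p^2 + 13*p + 42)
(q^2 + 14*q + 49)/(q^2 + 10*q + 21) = (q + 7)/(q + 3)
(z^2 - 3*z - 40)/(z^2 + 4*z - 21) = (z^2 - 3*z - 40)/(z^2 + 4*z - 21)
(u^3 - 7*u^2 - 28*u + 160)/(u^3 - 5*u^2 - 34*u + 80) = (u - 4)/(u - 2)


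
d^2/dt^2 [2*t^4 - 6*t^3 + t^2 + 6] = 24*t^2 - 36*t + 2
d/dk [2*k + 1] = 2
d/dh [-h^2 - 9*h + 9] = -2*h - 9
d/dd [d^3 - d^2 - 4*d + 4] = 3*d^2 - 2*d - 4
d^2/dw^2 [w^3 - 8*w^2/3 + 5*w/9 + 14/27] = 6*w - 16/3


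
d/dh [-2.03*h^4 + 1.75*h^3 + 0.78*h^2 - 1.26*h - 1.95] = -8.12*h^3 + 5.25*h^2 + 1.56*h - 1.26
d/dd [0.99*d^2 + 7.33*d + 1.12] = 1.98*d + 7.33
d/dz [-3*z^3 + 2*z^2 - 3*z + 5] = -9*z^2 + 4*z - 3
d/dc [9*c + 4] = 9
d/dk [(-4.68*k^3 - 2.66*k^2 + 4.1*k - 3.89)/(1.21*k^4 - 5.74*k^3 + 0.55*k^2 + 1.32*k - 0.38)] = (5.6628*k^6 + 6.4372*k^5 - 32.7254*k^4 + 53.5404*k^3 - 67.4168*k^2 + 6.3006*k + 3.5768)/(1.4641*k^8 - 13.8908*k^7 + 34.2786*k^6 - 3.1196*k^5 - 15.7707*k^4 + 5.8144*k^3 + 1.3244*k^2 - 1.0032*k + 0.1444)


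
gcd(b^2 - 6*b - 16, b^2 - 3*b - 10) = b + 2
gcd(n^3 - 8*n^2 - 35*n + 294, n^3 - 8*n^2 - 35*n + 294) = n^3 - 8*n^2 - 35*n + 294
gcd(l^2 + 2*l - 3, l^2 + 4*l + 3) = l + 3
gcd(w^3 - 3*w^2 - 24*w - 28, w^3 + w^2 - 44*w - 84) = w^2 - 5*w - 14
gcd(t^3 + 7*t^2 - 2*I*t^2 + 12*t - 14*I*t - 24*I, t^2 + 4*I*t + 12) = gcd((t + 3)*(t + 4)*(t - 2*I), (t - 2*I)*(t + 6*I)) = t - 2*I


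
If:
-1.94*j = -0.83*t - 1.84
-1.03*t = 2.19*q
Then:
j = 0.427835051546392*t + 0.948453608247423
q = -0.470319634703196*t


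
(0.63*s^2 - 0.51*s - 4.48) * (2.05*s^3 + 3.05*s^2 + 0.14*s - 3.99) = 1.2915*s^5 + 0.876*s^4 - 10.6513*s^3 - 16.2491*s^2 + 1.4077*s + 17.8752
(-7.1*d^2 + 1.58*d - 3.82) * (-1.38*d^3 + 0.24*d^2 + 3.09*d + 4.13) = 9.798*d^5 - 3.8844*d^4 - 16.2882*d^3 - 25.3576*d^2 - 5.2784*d - 15.7766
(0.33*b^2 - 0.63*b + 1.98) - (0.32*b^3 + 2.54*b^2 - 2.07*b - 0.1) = -0.32*b^3 - 2.21*b^2 + 1.44*b + 2.08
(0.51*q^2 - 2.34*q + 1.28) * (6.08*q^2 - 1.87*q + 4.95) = 3.1008*q^4 - 15.1809*q^3 + 14.6827*q^2 - 13.9766*q + 6.336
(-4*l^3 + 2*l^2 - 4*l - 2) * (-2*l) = 8*l^4 - 4*l^3 + 8*l^2 + 4*l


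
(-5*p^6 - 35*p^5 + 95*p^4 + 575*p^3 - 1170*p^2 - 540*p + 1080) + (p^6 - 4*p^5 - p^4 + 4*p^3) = -4*p^6 - 39*p^5 + 94*p^4 + 579*p^3 - 1170*p^2 - 540*p + 1080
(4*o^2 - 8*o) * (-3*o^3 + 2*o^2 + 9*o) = -12*o^5 + 32*o^4 + 20*o^3 - 72*o^2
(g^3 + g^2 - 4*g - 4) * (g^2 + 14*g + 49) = g^5 + 15*g^4 + 59*g^3 - 11*g^2 - 252*g - 196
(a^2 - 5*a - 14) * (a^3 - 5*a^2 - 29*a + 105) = a^5 - 10*a^4 - 18*a^3 + 320*a^2 - 119*a - 1470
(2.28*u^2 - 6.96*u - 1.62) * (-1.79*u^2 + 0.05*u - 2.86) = -4.0812*u^4 + 12.5724*u^3 - 3.969*u^2 + 19.8246*u + 4.6332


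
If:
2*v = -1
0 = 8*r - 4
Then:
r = 1/2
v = -1/2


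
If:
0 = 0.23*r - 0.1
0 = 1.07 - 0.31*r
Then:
No Solution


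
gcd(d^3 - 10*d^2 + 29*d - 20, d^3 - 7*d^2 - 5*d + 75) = d - 5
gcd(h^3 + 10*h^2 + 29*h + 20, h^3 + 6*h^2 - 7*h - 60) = h^2 + 9*h + 20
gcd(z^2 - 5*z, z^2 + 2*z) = z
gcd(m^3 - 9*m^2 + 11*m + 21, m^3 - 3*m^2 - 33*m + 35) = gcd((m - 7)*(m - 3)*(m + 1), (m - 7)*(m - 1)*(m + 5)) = m - 7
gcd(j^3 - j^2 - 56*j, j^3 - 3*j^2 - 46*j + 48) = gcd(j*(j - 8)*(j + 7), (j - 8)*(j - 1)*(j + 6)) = j - 8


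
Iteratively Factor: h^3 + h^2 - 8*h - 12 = (h - 3)*(h^2 + 4*h + 4) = (h - 3)*(h + 2)*(h + 2)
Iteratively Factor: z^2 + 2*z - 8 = (z - 2)*(z + 4)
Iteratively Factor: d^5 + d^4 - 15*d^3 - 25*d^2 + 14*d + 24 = (d - 1)*(d^4 + 2*d^3 - 13*d^2 - 38*d - 24) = (d - 1)*(d + 3)*(d^3 - d^2 - 10*d - 8) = (d - 1)*(d + 2)*(d + 3)*(d^2 - 3*d - 4) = (d - 4)*(d - 1)*(d + 2)*(d + 3)*(d + 1)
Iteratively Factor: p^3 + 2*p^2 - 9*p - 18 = (p - 3)*(p^2 + 5*p + 6) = (p - 3)*(p + 2)*(p + 3)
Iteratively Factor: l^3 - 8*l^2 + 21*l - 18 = (l - 2)*(l^2 - 6*l + 9) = (l - 3)*(l - 2)*(l - 3)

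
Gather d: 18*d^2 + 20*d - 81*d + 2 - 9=18*d^2 - 61*d - 7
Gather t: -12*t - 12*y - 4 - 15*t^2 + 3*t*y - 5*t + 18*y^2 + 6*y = -15*t^2 + t*(3*y - 17) + 18*y^2 - 6*y - 4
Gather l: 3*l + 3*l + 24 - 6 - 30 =6*l - 12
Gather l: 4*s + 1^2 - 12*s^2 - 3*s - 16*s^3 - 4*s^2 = -16*s^3 - 16*s^2 + s + 1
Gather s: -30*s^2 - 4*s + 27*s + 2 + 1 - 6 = -30*s^2 + 23*s - 3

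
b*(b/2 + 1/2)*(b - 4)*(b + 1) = b^4/2 - b^3 - 7*b^2/2 - 2*b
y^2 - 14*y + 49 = (y - 7)^2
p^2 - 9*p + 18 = (p - 6)*(p - 3)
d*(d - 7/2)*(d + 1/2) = d^3 - 3*d^2 - 7*d/4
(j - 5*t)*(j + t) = j^2 - 4*j*t - 5*t^2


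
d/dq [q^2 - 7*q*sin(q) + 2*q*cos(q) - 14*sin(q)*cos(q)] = -2*q*sin(q) - 7*q*cos(q) + 2*q - 7*sin(q) + 2*cos(q) - 14*cos(2*q)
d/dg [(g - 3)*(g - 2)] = 2*g - 5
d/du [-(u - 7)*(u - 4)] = 11 - 2*u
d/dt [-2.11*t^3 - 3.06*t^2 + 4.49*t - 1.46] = -6.33*t^2 - 6.12*t + 4.49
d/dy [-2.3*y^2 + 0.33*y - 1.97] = 0.33 - 4.6*y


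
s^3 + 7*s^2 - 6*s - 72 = (s - 3)*(s + 4)*(s + 6)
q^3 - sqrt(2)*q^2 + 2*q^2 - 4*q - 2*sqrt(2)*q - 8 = (q + 2)*(q - 2*sqrt(2))*(q + sqrt(2))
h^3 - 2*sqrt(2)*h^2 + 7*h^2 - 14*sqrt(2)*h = h*(h + 7)*(h - 2*sqrt(2))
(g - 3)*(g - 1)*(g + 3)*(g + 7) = g^4 + 6*g^3 - 16*g^2 - 54*g + 63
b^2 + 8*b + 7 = (b + 1)*(b + 7)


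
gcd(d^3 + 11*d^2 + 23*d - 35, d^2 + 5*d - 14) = d + 7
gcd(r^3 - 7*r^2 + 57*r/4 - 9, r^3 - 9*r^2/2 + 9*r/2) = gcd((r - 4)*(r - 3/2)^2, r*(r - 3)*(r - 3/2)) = r - 3/2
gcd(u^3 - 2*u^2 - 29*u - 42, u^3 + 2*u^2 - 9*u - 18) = u^2 + 5*u + 6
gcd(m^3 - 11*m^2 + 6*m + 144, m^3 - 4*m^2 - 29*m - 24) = m^2 - 5*m - 24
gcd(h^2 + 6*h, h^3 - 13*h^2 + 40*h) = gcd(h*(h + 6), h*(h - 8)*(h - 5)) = h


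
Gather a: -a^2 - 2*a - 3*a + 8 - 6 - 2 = -a^2 - 5*a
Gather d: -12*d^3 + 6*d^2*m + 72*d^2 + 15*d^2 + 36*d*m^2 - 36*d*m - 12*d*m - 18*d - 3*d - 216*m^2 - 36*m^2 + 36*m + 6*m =-12*d^3 + d^2*(6*m + 87) + d*(36*m^2 - 48*m - 21) - 252*m^2 + 42*m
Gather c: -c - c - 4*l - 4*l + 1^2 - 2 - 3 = -2*c - 8*l - 4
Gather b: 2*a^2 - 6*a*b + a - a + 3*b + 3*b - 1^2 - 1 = 2*a^2 + b*(6 - 6*a) - 2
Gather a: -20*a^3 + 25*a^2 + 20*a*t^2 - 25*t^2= -20*a^3 + 25*a^2 + 20*a*t^2 - 25*t^2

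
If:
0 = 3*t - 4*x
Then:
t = 4*x/3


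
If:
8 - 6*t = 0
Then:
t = 4/3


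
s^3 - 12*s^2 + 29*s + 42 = (s - 7)*(s - 6)*(s + 1)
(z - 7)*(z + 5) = z^2 - 2*z - 35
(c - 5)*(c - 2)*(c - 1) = c^3 - 8*c^2 + 17*c - 10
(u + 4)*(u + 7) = u^2 + 11*u + 28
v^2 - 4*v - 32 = (v - 8)*(v + 4)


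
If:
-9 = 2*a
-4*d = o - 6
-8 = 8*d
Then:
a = -9/2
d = -1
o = 10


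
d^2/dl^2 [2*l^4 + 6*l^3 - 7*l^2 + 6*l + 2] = 24*l^2 + 36*l - 14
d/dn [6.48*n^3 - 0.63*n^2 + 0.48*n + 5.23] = 19.44*n^2 - 1.26*n + 0.48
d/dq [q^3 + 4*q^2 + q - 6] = 3*q^2 + 8*q + 1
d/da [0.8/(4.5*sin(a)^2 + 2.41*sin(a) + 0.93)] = -(7.2*sin(a) + 1.928)*cos(a)/(4.5*sin(a)^2 + 2.41*sin(a) + 0.93)^2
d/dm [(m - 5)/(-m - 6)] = -11/(m + 6)^2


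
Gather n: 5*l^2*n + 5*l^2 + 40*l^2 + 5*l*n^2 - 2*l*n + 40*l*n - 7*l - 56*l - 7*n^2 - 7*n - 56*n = 45*l^2 - 63*l + n^2*(5*l - 7) + n*(5*l^2 + 38*l - 63)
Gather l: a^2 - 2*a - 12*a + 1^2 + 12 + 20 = a^2 - 14*a + 33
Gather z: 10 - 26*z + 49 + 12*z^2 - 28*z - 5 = 12*z^2 - 54*z + 54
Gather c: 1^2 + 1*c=c + 1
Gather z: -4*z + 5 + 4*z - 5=0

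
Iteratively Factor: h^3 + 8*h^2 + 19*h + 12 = (h + 4)*(h^2 + 4*h + 3) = (h + 3)*(h + 4)*(h + 1)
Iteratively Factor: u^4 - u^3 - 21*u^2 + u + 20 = (u + 4)*(u^3 - 5*u^2 - u + 5) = (u - 1)*(u + 4)*(u^2 - 4*u - 5) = (u - 1)*(u + 1)*(u + 4)*(u - 5)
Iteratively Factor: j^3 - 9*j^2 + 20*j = (j - 5)*(j^2 - 4*j) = (j - 5)*(j - 4)*(j)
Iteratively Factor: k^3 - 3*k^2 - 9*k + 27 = (k - 3)*(k^2 - 9) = (k - 3)*(k + 3)*(k - 3)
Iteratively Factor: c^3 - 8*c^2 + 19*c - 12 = (c - 4)*(c^2 - 4*c + 3) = (c - 4)*(c - 3)*(c - 1)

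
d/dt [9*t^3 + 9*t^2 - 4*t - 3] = 27*t^2 + 18*t - 4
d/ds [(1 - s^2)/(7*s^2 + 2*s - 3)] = 2*(-s^2 - 4*s - 1)/(49*s^4 + 28*s^3 - 38*s^2 - 12*s + 9)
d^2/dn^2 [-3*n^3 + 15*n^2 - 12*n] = 30 - 18*n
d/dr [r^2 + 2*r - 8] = 2*r + 2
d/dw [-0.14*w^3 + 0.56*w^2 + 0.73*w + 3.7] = -0.42*w^2 + 1.12*w + 0.73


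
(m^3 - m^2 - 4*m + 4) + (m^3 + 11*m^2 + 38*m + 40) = 2*m^3 + 10*m^2 + 34*m + 44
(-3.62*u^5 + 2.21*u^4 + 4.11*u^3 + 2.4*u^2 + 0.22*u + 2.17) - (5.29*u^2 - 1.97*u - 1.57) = -3.62*u^5 + 2.21*u^4 + 4.11*u^3 - 2.89*u^2 + 2.19*u + 3.74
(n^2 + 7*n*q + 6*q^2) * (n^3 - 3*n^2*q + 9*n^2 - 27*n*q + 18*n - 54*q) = n^5 + 4*n^4*q + 9*n^4 - 15*n^3*q^2 + 36*n^3*q + 18*n^3 - 18*n^2*q^3 - 135*n^2*q^2 + 72*n^2*q - 162*n*q^3 - 270*n*q^2 - 324*q^3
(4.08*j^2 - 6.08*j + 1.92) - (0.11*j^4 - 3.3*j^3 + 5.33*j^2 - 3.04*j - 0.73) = -0.11*j^4 + 3.3*j^3 - 1.25*j^2 - 3.04*j + 2.65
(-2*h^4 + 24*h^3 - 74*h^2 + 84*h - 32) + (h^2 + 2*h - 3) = -2*h^4 + 24*h^3 - 73*h^2 + 86*h - 35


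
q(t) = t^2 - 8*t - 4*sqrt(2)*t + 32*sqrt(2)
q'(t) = 2*t - 8 - 4*sqrt(2)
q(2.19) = 20.14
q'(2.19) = -9.28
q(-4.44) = 125.60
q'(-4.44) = -22.54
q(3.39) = 10.45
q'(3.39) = -6.88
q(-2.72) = 89.80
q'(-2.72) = -19.10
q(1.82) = 23.71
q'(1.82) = -10.02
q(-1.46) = 67.33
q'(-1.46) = -16.58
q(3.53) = 9.51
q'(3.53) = -6.60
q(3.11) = 12.45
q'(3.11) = -7.44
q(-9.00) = 249.17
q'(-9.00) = -31.66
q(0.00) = 45.25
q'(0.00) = -13.66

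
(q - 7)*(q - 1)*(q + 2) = q^3 - 6*q^2 - 9*q + 14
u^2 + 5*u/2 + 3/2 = (u + 1)*(u + 3/2)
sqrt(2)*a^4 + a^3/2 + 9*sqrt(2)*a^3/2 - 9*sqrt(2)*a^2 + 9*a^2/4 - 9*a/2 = a*(a - 3/2)*(a + 6)*(sqrt(2)*a + 1/2)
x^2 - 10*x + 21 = (x - 7)*(x - 3)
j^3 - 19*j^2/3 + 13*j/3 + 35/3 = (j - 5)*(j - 7/3)*(j + 1)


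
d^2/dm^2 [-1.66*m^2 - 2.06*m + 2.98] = -3.32000000000000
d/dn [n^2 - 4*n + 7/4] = 2*n - 4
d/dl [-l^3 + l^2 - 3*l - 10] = -3*l^2 + 2*l - 3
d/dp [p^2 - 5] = 2*p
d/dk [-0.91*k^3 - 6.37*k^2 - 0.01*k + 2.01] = -2.73*k^2 - 12.74*k - 0.01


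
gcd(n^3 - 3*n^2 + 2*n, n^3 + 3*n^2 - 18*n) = n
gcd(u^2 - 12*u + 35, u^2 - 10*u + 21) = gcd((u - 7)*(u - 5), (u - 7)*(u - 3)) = u - 7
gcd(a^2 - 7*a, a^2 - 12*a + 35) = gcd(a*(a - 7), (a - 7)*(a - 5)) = a - 7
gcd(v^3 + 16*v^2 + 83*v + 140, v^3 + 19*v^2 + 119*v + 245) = v^2 + 12*v + 35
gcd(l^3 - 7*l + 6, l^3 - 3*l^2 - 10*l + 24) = l^2 + l - 6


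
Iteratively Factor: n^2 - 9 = (n - 3)*(n + 3)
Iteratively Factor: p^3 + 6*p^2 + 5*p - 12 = (p + 3)*(p^2 + 3*p - 4) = (p + 3)*(p + 4)*(p - 1)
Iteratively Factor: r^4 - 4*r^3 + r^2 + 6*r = (r - 3)*(r^3 - r^2 - 2*r) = r*(r - 3)*(r^2 - r - 2) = r*(r - 3)*(r + 1)*(r - 2)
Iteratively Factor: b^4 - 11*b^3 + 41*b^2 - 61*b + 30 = (b - 1)*(b^3 - 10*b^2 + 31*b - 30) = (b - 5)*(b - 1)*(b^2 - 5*b + 6) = (b - 5)*(b - 3)*(b - 1)*(b - 2)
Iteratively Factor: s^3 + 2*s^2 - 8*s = (s - 2)*(s^2 + 4*s) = (s - 2)*(s + 4)*(s)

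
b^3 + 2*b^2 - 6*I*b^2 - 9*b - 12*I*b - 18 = (b + 2)*(b - 3*I)^2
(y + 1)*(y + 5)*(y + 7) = y^3 + 13*y^2 + 47*y + 35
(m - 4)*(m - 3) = m^2 - 7*m + 12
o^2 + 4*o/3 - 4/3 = (o - 2/3)*(o + 2)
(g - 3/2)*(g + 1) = g^2 - g/2 - 3/2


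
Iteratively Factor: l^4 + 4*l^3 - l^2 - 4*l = (l)*(l^3 + 4*l^2 - l - 4) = l*(l + 4)*(l^2 - 1) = l*(l + 1)*(l + 4)*(l - 1)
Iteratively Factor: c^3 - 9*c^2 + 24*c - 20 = (c - 2)*(c^2 - 7*c + 10) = (c - 5)*(c - 2)*(c - 2)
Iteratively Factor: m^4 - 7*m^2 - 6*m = (m)*(m^3 - 7*m - 6) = m*(m + 2)*(m^2 - 2*m - 3) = m*(m + 1)*(m + 2)*(m - 3)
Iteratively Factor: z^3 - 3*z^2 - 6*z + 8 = (z + 2)*(z^2 - 5*z + 4) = (z - 1)*(z + 2)*(z - 4)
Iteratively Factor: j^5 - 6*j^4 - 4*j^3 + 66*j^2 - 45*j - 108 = (j + 1)*(j^4 - 7*j^3 + 3*j^2 + 63*j - 108) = (j - 3)*(j + 1)*(j^3 - 4*j^2 - 9*j + 36) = (j - 3)*(j + 1)*(j + 3)*(j^2 - 7*j + 12) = (j - 4)*(j - 3)*(j + 1)*(j + 3)*(j - 3)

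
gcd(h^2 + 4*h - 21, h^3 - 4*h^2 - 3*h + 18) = h - 3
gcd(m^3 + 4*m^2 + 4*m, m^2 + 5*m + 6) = m + 2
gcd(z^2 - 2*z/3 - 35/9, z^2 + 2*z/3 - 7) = z - 7/3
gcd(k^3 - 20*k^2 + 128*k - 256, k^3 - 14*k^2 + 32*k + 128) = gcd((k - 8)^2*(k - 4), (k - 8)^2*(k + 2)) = k^2 - 16*k + 64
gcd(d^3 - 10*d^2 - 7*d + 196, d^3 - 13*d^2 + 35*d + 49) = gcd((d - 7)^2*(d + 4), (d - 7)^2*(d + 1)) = d^2 - 14*d + 49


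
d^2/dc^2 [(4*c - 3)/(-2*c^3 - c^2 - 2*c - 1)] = 2*(-4*(4*c - 3)*(3*c^2 + c + 1)^2 + (24*c^2 + 8*c + (4*c - 3)*(6*c + 1) + 8)*(2*c^3 + c^2 + 2*c + 1))/(2*c^3 + c^2 + 2*c + 1)^3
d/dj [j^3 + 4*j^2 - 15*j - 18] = 3*j^2 + 8*j - 15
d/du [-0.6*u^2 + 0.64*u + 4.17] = 0.64 - 1.2*u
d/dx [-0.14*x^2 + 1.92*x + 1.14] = 1.92 - 0.28*x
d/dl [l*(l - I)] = 2*l - I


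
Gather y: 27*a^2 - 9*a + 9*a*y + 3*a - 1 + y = 27*a^2 - 6*a + y*(9*a + 1) - 1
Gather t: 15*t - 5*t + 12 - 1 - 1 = 10*t + 10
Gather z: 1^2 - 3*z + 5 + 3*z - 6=0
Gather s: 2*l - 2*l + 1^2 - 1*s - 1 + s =0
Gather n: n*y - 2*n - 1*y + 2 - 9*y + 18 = n*(y - 2) - 10*y + 20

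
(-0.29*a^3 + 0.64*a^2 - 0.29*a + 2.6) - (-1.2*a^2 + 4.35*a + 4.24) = -0.29*a^3 + 1.84*a^2 - 4.64*a - 1.64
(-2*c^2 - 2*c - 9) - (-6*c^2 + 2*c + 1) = 4*c^2 - 4*c - 10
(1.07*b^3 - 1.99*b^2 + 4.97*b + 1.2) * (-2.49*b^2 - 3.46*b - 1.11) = -2.6643*b^5 + 1.2529*b^4 - 6.6776*b^3 - 17.9753*b^2 - 9.6687*b - 1.332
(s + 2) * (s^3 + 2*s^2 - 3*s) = s^4 + 4*s^3 + s^2 - 6*s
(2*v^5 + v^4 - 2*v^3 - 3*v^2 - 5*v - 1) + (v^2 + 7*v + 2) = 2*v^5 + v^4 - 2*v^3 - 2*v^2 + 2*v + 1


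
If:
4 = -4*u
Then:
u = -1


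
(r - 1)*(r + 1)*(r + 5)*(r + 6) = r^4 + 11*r^3 + 29*r^2 - 11*r - 30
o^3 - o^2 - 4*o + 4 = (o - 2)*(o - 1)*(o + 2)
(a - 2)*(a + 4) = a^2 + 2*a - 8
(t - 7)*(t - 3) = t^2 - 10*t + 21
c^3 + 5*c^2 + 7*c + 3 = (c + 1)^2*(c + 3)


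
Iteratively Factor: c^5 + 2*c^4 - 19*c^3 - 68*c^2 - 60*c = (c)*(c^4 + 2*c^3 - 19*c^2 - 68*c - 60) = c*(c + 2)*(c^3 - 19*c - 30) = c*(c + 2)^2*(c^2 - 2*c - 15) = c*(c - 5)*(c + 2)^2*(c + 3)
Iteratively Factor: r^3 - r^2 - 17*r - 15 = (r + 1)*(r^2 - 2*r - 15) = (r + 1)*(r + 3)*(r - 5)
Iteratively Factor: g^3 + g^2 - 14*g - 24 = (g - 4)*(g^2 + 5*g + 6) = (g - 4)*(g + 2)*(g + 3)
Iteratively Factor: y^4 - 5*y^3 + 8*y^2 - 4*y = (y)*(y^3 - 5*y^2 + 8*y - 4) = y*(y - 2)*(y^2 - 3*y + 2) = y*(y - 2)*(y - 1)*(y - 2)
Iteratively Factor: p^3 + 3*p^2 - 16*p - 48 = (p + 4)*(p^2 - p - 12) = (p - 4)*(p + 4)*(p + 3)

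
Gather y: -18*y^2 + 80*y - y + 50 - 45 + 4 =-18*y^2 + 79*y + 9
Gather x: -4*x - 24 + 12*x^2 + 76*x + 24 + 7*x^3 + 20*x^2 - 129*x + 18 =7*x^3 + 32*x^2 - 57*x + 18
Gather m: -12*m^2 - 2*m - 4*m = -12*m^2 - 6*m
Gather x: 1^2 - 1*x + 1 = 2 - x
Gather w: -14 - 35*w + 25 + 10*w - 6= 5 - 25*w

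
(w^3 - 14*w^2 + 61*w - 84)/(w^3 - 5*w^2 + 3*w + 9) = (w^2 - 11*w + 28)/(w^2 - 2*w - 3)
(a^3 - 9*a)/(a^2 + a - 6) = a*(a - 3)/(a - 2)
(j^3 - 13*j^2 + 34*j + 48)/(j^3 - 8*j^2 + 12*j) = (j^2 - 7*j - 8)/(j*(j - 2))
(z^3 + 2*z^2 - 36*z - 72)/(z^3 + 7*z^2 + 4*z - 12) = (z - 6)/(z - 1)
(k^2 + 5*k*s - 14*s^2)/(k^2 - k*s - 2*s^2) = (k + 7*s)/(k + s)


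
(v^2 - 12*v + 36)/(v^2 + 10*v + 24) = (v^2 - 12*v + 36)/(v^2 + 10*v + 24)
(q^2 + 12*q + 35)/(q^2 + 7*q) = (q + 5)/q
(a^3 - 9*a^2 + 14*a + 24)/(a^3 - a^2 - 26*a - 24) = (a - 4)/(a + 4)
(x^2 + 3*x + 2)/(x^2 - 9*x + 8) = (x^2 + 3*x + 2)/(x^2 - 9*x + 8)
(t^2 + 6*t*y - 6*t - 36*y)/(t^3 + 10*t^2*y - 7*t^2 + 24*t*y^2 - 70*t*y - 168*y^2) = (t - 6)/(t^2 + 4*t*y - 7*t - 28*y)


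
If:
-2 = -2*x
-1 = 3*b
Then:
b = -1/3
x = 1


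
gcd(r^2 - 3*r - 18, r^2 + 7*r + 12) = r + 3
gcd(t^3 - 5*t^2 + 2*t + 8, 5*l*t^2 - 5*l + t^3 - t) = t + 1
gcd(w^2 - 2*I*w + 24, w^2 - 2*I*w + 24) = w^2 - 2*I*w + 24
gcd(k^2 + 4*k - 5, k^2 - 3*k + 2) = k - 1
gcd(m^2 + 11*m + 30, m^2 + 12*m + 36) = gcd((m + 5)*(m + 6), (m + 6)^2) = m + 6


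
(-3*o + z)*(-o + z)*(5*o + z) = 15*o^3 - 17*o^2*z + o*z^2 + z^3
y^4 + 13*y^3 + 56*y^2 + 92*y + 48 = (y + 1)*(y + 2)*(y + 4)*(y + 6)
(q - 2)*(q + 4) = q^2 + 2*q - 8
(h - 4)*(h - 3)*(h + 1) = h^3 - 6*h^2 + 5*h + 12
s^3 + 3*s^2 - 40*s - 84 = (s - 6)*(s + 2)*(s + 7)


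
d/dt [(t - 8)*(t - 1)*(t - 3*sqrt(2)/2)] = 3*t^2 - 18*t - 3*sqrt(2)*t + 8 + 27*sqrt(2)/2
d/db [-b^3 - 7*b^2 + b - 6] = -3*b^2 - 14*b + 1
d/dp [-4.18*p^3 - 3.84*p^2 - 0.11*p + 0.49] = -12.54*p^2 - 7.68*p - 0.11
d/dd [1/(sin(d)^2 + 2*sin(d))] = -2*(sin(d) + 1)*cos(d)/((sin(d) + 2)^2*sin(d)^2)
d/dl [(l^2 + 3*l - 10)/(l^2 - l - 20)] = 2*(-2*l^2 - 10*l - 35)/(l^4 - 2*l^3 - 39*l^2 + 40*l + 400)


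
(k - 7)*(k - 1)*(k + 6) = k^3 - 2*k^2 - 41*k + 42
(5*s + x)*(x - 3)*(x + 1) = 5*s*x^2 - 10*s*x - 15*s + x^3 - 2*x^2 - 3*x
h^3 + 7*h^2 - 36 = (h - 2)*(h + 3)*(h + 6)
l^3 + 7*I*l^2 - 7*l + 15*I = (l - I)*(l + 3*I)*(l + 5*I)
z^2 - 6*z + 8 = (z - 4)*(z - 2)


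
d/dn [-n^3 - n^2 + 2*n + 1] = -3*n^2 - 2*n + 2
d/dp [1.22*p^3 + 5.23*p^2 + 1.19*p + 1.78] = 3.66*p^2 + 10.46*p + 1.19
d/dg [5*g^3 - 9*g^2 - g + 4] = 15*g^2 - 18*g - 1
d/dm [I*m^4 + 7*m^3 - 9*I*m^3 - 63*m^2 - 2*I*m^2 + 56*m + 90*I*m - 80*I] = 4*I*m^3 + m^2*(21 - 27*I) + m*(-126 - 4*I) + 56 + 90*I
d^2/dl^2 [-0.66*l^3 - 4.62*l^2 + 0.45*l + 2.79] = -3.96*l - 9.24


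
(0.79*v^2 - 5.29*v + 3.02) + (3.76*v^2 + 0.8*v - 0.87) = 4.55*v^2 - 4.49*v + 2.15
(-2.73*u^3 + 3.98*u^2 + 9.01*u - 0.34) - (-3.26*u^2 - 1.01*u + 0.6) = -2.73*u^3 + 7.24*u^2 + 10.02*u - 0.94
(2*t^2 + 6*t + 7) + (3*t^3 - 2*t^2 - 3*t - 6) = 3*t^3 + 3*t + 1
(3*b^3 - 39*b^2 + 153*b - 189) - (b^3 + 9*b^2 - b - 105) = 2*b^3 - 48*b^2 + 154*b - 84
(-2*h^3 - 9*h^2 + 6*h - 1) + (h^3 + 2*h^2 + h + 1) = -h^3 - 7*h^2 + 7*h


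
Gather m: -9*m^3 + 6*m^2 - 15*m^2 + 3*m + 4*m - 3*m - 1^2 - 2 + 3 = -9*m^3 - 9*m^2 + 4*m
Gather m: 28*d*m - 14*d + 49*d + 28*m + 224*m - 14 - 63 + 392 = 35*d + m*(28*d + 252) + 315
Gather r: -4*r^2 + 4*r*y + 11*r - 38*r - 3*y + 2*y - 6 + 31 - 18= -4*r^2 + r*(4*y - 27) - y + 7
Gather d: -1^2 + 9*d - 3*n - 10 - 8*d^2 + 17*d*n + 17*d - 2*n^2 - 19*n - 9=-8*d^2 + d*(17*n + 26) - 2*n^2 - 22*n - 20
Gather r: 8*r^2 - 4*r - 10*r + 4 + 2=8*r^2 - 14*r + 6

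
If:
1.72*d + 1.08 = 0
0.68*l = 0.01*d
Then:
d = -0.63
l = -0.01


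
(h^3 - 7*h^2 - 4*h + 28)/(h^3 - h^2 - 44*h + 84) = (h^2 - 5*h - 14)/(h^2 + h - 42)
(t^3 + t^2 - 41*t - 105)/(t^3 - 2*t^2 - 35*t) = (t + 3)/t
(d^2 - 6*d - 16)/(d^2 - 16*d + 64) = (d + 2)/(d - 8)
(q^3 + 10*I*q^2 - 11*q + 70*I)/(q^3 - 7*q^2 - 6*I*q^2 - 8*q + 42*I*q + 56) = (q^2 + 12*I*q - 35)/(q^2 - q*(7 + 4*I) + 28*I)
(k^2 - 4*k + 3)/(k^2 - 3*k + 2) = (k - 3)/(k - 2)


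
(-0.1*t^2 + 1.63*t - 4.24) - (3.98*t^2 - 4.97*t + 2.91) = -4.08*t^2 + 6.6*t - 7.15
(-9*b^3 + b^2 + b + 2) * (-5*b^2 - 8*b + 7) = 45*b^5 + 67*b^4 - 76*b^3 - 11*b^2 - 9*b + 14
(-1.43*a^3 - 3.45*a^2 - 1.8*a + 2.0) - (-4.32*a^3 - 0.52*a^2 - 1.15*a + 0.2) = 2.89*a^3 - 2.93*a^2 - 0.65*a + 1.8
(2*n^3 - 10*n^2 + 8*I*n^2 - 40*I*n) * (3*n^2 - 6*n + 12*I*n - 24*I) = 6*n^5 - 42*n^4 + 48*I*n^4 - 36*n^3 - 336*I*n^3 + 672*n^2 + 480*I*n^2 - 960*n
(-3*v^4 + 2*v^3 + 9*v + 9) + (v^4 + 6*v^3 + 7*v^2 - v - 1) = -2*v^4 + 8*v^3 + 7*v^2 + 8*v + 8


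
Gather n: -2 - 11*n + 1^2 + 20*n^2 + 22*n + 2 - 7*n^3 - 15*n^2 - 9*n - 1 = -7*n^3 + 5*n^2 + 2*n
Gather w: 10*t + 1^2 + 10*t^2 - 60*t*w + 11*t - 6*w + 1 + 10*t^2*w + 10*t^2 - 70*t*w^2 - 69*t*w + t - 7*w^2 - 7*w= 20*t^2 + 22*t + w^2*(-70*t - 7) + w*(10*t^2 - 129*t - 13) + 2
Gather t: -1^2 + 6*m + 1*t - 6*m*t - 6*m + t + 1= t*(2 - 6*m)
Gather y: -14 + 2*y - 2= 2*y - 16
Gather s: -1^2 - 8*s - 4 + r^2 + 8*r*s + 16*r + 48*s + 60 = r^2 + 16*r + s*(8*r + 40) + 55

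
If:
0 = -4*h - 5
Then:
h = -5/4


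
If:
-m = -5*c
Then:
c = m/5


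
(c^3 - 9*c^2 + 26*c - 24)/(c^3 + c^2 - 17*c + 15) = (c^2 - 6*c + 8)/(c^2 + 4*c - 5)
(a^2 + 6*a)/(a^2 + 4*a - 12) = a/(a - 2)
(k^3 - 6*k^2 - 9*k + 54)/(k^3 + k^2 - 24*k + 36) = (k^2 - 3*k - 18)/(k^2 + 4*k - 12)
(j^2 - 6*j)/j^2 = (j - 6)/j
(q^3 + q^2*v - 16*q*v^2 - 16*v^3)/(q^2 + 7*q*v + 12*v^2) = (q^2 - 3*q*v - 4*v^2)/(q + 3*v)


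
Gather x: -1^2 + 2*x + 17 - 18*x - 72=-16*x - 56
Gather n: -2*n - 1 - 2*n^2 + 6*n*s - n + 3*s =-2*n^2 + n*(6*s - 3) + 3*s - 1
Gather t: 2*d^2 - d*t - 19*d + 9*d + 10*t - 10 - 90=2*d^2 - 10*d + t*(10 - d) - 100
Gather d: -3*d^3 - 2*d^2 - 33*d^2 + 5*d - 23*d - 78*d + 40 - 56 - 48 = -3*d^3 - 35*d^2 - 96*d - 64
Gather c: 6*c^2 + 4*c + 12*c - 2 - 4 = 6*c^2 + 16*c - 6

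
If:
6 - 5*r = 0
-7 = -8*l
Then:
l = 7/8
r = 6/5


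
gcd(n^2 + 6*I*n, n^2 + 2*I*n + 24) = n + 6*I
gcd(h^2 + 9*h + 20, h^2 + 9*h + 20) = h^2 + 9*h + 20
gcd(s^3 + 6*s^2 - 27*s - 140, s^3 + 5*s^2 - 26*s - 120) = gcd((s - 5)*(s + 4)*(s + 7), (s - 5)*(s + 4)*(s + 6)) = s^2 - s - 20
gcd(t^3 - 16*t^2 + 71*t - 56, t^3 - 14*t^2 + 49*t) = t - 7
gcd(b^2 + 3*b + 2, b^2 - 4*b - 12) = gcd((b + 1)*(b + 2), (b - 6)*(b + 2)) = b + 2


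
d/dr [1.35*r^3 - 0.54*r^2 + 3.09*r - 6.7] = 4.05*r^2 - 1.08*r + 3.09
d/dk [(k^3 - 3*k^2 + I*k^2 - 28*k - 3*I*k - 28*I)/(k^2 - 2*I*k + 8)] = (k^4 - 4*I*k^3 + k^2*(54 + 9*I) + k*(-48 + 72*I) - 168 - 24*I)/(k^4 - 4*I*k^3 + 12*k^2 - 32*I*k + 64)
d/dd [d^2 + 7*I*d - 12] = 2*d + 7*I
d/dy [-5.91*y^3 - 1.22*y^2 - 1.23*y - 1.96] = -17.73*y^2 - 2.44*y - 1.23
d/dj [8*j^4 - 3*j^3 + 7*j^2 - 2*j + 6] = 32*j^3 - 9*j^2 + 14*j - 2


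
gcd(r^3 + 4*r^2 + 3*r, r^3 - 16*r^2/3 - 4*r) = r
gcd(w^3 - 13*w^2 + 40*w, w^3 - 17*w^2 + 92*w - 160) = w^2 - 13*w + 40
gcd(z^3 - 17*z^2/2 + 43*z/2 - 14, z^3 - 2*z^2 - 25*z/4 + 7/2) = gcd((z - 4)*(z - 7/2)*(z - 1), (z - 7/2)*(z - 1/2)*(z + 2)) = z - 7/2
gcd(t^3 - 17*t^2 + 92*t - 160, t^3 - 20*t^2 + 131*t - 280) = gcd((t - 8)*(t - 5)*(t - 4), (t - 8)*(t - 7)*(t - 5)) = t^2 - 13*t + 40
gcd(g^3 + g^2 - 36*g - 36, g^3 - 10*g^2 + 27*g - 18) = g - 6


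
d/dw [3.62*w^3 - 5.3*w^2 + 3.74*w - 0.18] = 10.86*w^2 - 10.6*w + 3.74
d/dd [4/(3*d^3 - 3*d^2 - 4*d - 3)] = 4*(-9*d^2 + 6*d + 4)/(-3*d^3 + 3*d^2 + 4*d + 3)^2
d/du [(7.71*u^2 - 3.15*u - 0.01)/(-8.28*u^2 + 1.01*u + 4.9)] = (-18.2949*u^2 + 75.3924*u - 15.4249)/(68.5584*u^4 - 16.7256*u^3 - 80.1239*u^2 + 9.898*u + 24.01)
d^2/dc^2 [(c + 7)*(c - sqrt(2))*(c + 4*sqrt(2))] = 6*c + 6*sqrt(2) + 14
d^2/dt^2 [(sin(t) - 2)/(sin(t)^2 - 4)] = (2*sin(t) + cos(t)^2 + 1)/(sin(t) + 2)^3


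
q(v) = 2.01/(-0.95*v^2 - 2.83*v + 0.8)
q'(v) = 2.01*(1.9*v + 2.83)/(-0.95*v^2 - 2.83*v + 0.8)^2 = (3.819*v + 5.6883)/(0.95*v^2 + 2.83*v - 0.8)^2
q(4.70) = -0.06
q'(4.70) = 0.02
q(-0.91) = 0.78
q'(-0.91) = 0.33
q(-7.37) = -0.07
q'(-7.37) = -0.03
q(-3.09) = 4.24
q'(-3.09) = -27.20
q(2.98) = -0.13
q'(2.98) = 0.07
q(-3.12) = 5.26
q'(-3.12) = -42.69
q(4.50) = -0.06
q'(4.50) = 0.02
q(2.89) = -0.13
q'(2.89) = 0.07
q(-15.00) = -0.01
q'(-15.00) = -0.00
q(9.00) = -0.02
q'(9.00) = 0.00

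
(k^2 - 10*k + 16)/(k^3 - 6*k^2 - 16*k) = (k - 2)/(k*(k + 2))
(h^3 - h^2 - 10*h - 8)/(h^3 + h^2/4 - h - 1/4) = 4*(h^2 - 2*h - 8)/(4*h^2 - 3*h - 1)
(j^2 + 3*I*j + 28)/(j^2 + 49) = (j - 4*I)/(j - 7*I)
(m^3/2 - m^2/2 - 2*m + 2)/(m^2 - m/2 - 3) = (m^2 + m - 2)/(2*m + 3)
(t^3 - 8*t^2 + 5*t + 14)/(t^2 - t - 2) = t - 7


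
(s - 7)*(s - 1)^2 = s^3 - 9*s^2 + 15*s - 7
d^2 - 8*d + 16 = (d - 4)^2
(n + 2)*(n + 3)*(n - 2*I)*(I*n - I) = I*n^4 + 2*n^3 + 4*I*n^3 + 8*n^2 + I*n^2 + 2*n - 6*I*n - 12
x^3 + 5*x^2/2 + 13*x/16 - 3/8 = (x - 1/4)*(x + 3/4)*(x + 2)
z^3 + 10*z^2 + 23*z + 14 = (z + 1)*(z + 2)*(z + 7)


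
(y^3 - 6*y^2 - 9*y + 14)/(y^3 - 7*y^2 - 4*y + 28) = (y - 1)/(y - 2)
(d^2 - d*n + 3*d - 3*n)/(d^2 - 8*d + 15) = (d^2 - d*n + 3*d - 3*n)/(d^2 - 8*d + 15)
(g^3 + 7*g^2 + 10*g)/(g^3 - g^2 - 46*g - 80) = g/(g - 8)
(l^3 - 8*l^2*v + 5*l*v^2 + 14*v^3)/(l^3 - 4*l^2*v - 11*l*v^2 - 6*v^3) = (-l^2 + 9*l*v - 14*v^2)/(-l^2 + 5*l*v + 6*v^2)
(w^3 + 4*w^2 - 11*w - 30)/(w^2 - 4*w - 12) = (w^2 + 2*w - 15)/(w - 6)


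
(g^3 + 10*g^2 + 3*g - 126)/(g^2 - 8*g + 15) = (g^2 + 13*g + 42)/(g - 5)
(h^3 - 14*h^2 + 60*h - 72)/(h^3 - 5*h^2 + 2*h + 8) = (h^2 - 12*h + 36)/(h^2 - 3*h - 4)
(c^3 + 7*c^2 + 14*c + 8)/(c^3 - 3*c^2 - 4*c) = (c^2 + 6*c + 8)/(c*(c - 4))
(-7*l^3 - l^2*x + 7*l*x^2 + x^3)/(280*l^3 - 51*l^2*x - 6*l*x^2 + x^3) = (-l^2 + x^2)/(40*l^2 - 13*l*x + x^2)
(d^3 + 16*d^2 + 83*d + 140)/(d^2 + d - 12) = (d^2 + 12*d + 35)/(d - 3)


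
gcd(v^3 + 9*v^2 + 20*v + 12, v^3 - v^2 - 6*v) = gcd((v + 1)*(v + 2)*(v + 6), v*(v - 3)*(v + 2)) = v + 2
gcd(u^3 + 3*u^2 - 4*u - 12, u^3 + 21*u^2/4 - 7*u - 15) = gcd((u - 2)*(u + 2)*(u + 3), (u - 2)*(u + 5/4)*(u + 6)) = u - 2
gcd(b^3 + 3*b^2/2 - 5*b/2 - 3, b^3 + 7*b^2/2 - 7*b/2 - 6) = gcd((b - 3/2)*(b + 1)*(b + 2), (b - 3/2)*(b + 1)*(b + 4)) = b^2 - b/2 - 3/2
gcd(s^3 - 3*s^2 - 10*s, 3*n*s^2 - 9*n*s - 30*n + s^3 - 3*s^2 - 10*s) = s^2 - 3*s - 10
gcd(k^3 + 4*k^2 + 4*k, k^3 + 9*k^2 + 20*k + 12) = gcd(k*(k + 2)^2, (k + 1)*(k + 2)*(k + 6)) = k + 2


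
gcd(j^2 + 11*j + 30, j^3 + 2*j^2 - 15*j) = j + 5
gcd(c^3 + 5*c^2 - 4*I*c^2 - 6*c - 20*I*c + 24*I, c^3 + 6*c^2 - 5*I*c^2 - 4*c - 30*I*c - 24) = c^2 + c*(6 - 4*I) - 24*I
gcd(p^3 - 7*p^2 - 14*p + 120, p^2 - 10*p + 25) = p - 5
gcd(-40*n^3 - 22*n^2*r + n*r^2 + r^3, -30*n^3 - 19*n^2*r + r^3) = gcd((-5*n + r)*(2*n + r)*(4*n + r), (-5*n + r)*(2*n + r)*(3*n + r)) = -10*n^2 - 3*n*r + r^2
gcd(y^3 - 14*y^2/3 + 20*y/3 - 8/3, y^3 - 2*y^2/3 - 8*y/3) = y - 2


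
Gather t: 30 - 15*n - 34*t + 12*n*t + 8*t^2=-15*n + 8*t^2 + t*(12*n - 34) + 30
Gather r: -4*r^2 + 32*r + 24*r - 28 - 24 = -4*r^2 + 56*r - 52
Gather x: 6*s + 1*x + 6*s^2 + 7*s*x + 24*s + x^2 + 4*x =6*s^2 + 30*s + x^2 + x*(7*s + 5)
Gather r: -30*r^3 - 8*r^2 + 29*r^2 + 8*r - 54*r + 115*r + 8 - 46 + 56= -30*r^3 + 21*r^2 + 69*r + 18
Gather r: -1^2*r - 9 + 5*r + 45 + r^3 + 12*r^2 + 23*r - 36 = r^3 + 12*r^2 + 27*r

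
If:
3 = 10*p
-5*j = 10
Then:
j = -2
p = 3/10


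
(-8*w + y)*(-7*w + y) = 56*w^2 - 15*w*y + y^2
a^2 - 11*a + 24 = (a - 8)*(a - 3)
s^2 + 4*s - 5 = (s - 1)*(s + 5)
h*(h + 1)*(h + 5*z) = h^3 + 5*h^2*z + h^2 + 5*h*z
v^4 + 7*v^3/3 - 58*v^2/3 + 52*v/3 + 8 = (v - 2)^2*(v + 1/3)*(v + 6)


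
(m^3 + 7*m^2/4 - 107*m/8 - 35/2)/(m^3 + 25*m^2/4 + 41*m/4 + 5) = (m - 7/2)/(m + 1)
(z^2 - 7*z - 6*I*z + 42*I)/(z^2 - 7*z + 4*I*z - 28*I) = (z - 6*I)/(z + 4*I)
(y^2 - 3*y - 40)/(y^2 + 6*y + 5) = (y - 8)/(y + 1)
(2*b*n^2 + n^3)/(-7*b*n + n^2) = n*(-2*b - n)/(7*b - n)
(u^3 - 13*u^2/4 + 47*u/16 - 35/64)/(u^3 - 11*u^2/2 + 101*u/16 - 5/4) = (u - 7/4)/(u - 4)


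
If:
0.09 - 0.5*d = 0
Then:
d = 0.18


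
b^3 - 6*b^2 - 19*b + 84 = (b - 7)*(b - 3)*(b + 4)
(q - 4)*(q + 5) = q^2 + q - 20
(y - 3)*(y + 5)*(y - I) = y^3 + 2*y^2 - I*y^2 - 15*y - 2*I*y + 15*I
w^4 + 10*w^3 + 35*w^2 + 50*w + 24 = (w + 1)*(w + 2)*(w + 3)*(w + 4)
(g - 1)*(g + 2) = g^2 + g - 2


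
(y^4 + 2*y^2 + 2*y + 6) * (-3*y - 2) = -3*y^5 - 2*y^4 - 6*y^3 - 10*y^2 - 22*y - 12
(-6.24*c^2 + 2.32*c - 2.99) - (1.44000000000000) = -6.24*c^2 + 2.32*c - 4.43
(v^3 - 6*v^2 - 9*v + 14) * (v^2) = v^5 - 6*v^4 - 9*v^3 + 14*v^2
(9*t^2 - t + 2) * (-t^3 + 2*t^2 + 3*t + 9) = -9*t^5 + 19*t^4 + 23*t^3 + 82*t^2 - 3*t + 18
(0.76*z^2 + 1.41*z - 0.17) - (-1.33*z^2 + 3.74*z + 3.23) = 2.09*z^2 - 2.33*z - 3.4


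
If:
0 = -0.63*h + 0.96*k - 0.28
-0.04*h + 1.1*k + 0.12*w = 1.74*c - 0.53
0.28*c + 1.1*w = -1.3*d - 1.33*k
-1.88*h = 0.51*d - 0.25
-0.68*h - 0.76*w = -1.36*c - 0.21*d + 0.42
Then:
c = 0.62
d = -0.71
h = 0.33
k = 0.51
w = 0.07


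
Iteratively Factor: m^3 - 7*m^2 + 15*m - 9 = (m - 1)*(m^2 - 6*m + 9) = (m - 3)*(m - 1)*(m - 3)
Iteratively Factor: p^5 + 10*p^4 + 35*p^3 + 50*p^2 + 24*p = (p + 2)*(p^4 + 8*p^3 + 19*p^2 + 12*p) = (p + 2)*(p + 3)*(p^3 + 5*p^2 + 4*p) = (p + 1)*(p + 2)*(p + 3)*(p^2 + 4*p) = p*(p + 1)*(p + 2)*(p + 3)*(p + 4)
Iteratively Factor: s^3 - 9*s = (s - 3)*(s^2 + 3*s) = (s - 3)*(s + 3)*(s)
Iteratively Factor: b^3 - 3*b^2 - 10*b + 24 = (b + 3)*(b^2 - 6*b + 8) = (b - 2)*(b + 3)*(b - 4)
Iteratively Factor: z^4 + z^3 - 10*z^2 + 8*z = (z - 1)*(z^3 + 2*z^2 - 8*z) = (z - 2)*(z - 1)*(z^2 + 4*z) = (z - 2)*(z - 1)*(z + 4)*(z)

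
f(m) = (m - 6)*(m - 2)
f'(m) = 2*m - 8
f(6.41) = 1.81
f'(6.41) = 4.82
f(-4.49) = 68.08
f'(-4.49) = -16.98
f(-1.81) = 29.76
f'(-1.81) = -11.62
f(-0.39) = 15.27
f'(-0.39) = -8.78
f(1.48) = 2.35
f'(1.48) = -5.04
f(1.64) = 1.57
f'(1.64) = -4.72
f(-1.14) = 22.42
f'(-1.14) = -10.28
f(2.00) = 0.00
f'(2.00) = -4.00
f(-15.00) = 357.00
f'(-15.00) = -38.00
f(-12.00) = 252.00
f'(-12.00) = -32.00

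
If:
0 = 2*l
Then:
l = 0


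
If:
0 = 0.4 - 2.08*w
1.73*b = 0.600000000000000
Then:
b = 0.35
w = 0.19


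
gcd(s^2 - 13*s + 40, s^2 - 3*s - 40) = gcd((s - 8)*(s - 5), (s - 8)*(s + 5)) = s - 8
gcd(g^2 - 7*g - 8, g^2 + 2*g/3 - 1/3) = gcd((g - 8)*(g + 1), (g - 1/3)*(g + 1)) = g + 1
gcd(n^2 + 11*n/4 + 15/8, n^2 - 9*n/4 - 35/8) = n + 5/4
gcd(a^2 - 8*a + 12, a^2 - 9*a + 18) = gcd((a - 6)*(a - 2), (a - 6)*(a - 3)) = a - 6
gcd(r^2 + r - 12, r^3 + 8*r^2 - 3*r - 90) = r - 3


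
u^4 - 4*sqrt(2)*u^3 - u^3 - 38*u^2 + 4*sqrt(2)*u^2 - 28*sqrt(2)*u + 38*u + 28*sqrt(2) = (u - 1)*(u - 7*sqrt(2))*(u + sqrt(2))*(u + 2*sqrt(2))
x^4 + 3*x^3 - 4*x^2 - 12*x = x*(x - 2)*(x + 2)*(x + 3)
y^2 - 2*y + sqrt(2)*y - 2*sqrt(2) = (y - 2)*(y + sqrt(2))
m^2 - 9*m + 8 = (m - 8)*(m - 1)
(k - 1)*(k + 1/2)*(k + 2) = k^3 + 3*k^2/2 - 3*k/2 - 1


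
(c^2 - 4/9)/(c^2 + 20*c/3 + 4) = (c - 2/3)/(c + 6)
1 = 1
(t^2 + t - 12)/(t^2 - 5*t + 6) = (t + 4)/(t - 2)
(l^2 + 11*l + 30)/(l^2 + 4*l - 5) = (l + 6)/(l - 1)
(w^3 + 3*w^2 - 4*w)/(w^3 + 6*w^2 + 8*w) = (w - 1)/(w + 2)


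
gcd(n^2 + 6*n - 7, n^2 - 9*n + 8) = n - 1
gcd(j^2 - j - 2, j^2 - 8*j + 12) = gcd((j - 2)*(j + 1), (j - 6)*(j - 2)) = j - 2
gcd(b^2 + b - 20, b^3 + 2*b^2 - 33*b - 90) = b + 5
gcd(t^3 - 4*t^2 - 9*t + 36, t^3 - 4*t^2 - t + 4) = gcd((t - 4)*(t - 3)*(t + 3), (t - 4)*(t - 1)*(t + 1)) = t - 4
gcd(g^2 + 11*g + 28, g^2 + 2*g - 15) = 1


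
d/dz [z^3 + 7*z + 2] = 3*z^2 + 7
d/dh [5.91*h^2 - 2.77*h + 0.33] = 11.82*h - 2.77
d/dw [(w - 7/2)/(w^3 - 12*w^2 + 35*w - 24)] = (-4*w^3 + 45*w^2 - 168*w + 197)/(2*(w^6 - 24*w^5 + 214*w^4 - 888*w^3 + 1801*w^2 - 1680*w + 576))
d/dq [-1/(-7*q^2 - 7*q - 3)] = 7*(-2*q - 1)/(7*q^2 + 7*q + 3)^2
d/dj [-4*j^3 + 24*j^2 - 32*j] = -12*j^2 + 48*j - 32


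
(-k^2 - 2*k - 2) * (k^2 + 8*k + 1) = -k^4 - 10*k^3 - 19*k^2 - 18*k - 2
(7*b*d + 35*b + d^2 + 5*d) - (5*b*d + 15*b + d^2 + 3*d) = 2*b*d + 20*b + 2*d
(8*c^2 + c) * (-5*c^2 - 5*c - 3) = -40*c^4 - 45*c^3 - 29*c^2 - 3*c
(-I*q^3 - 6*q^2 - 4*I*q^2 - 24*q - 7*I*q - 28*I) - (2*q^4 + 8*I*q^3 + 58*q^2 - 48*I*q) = -2*q^4 - 9*I*q^3 - 64*q^2 - 4*I*q^2 - 24*q + 41*I*q - 28*I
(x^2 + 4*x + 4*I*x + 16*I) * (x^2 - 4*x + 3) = x^4 + 4*I*x^3 - 13*x^2 + 12*x - 52*I*x + 48*I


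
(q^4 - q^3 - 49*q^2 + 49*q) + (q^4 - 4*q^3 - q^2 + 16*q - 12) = 2*q^4 - 5*q^3 - 50*q^2 + 65*q - 12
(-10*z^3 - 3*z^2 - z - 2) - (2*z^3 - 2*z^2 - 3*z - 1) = -12*z^3 - z^2 + 2*z - 1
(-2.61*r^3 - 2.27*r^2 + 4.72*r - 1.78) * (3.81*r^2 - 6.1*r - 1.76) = -9.9441*r^5 + 7.2723*r^4 + 36.4238*r^3 - 31.5786*r^2 + 2.5508*r + 3.1328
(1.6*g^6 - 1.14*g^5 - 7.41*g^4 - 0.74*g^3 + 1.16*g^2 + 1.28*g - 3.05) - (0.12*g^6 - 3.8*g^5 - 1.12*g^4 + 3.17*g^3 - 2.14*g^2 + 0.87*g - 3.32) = 1.48*g^6 + 2.66*g^5 - 6.29*g^4 - 3.91*g^3 + 3.3*g^2 + 0.41*g + 0.27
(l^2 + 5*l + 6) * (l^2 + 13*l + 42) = l^4 + 18*l^3 + 113*l^2 + 288*l + 252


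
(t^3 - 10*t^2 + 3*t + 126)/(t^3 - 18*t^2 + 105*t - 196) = (t^2 - 3*t - 18)/(t^2 - 11*t + 28)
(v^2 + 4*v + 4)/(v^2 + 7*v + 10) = (v + 2)/(v + 5)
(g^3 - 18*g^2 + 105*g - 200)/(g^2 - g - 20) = (g^2 - 13*g + 40)/(g + 4)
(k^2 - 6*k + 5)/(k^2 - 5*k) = (k - 1)/k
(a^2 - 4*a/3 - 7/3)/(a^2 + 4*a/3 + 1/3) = (3*a - 7)/(3*a + 1)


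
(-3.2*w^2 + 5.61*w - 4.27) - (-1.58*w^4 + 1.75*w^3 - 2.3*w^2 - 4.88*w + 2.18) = 1.58*w^4 - 1.75*w^3 - 0.9*w^2 + 10.49*w - 6.45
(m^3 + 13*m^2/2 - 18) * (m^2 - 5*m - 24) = m^5 + 3*m^4/2 - 113*m^3/2 - 174*m^2 + 90*m + 432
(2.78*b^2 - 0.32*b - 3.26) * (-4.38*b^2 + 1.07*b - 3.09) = -12.1764*b^4 + 4.3762*b^3 + 5.3462*b^2 - 2.4994*b + 10.0734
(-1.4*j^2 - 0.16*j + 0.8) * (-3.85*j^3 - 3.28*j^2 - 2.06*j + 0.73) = 5.39*j^5 + 5.208*j^4 + 0.3288*j^3 - 3.3164*j^2 - 1.7648*j + 0.584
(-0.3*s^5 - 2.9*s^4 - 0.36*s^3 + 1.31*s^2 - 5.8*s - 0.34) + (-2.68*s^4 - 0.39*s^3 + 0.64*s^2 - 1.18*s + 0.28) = -0.3*s^5 - 5.58*s^4 - 0.75*s^3 + 1.95*s^2 - 6.98*s - 0.06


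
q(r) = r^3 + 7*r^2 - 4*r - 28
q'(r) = 3*r^2 + 14*r - 4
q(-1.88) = -2.38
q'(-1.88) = -19.72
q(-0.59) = -23.41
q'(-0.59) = -11.22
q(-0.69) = -22.24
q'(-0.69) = -12.23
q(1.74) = -8.50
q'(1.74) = 29.44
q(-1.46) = -10.35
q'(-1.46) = -18.05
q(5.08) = 263.42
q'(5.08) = 144.54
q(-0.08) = -27.64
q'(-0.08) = -5.10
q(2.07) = 2.58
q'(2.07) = 37.83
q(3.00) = 50.00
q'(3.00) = 65.00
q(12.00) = 2660.00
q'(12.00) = 596.00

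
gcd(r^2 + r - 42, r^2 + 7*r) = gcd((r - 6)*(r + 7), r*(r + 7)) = r + 7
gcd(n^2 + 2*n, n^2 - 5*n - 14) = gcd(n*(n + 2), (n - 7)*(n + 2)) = n + 2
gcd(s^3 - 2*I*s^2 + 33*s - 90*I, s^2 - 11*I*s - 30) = s - 5*I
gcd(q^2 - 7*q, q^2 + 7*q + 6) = 1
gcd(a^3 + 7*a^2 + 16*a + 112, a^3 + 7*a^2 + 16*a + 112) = a^3 + 7*a^2 + 16*a + 112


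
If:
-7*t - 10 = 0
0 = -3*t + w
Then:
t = -10/7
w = -30/7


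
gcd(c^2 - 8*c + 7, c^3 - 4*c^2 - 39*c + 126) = c - 7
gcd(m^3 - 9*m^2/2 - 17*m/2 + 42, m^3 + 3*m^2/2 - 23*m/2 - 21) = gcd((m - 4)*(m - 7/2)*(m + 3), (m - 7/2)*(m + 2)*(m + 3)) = m^2 - m/2 - 21/2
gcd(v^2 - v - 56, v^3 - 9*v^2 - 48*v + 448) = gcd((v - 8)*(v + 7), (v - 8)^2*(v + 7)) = v^2 - v - 56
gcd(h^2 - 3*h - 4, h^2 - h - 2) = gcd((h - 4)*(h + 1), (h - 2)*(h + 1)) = h + 1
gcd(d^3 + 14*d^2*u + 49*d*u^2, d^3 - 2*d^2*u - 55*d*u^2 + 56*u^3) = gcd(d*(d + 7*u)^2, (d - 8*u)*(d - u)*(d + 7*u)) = d + 7*u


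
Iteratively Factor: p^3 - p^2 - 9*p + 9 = (p + 3)*(p^2 - 4*p + 3) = (p - 3)*(p + 3)*(p - 1)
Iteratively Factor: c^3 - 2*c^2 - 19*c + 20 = (c - 1)*(c^2 - c - 20) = (c - 1)*(c + 4)*(c - 5)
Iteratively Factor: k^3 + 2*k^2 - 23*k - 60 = (k - 5)*(k^2 + 7*k + 12) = (k - 5)*(k + 4)*(k + 3)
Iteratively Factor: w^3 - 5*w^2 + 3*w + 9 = (w - 3)*(w^2 - 2*w - 3) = (w - 3)^2*(w + 1)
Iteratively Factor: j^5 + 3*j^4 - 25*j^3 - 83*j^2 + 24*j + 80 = (j + 1)*(j^4 + 2*j^3 - 27*j^2 - 56*j + 80) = (j + 1)*(j + 4)*(j^3 - 2*j^2 - 19*j + 20) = (j - 1)*(j + 1)*(j + 4)*(j^2 - j - 20) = (j - 5)*(j - 1)*(j + 1)*(j + 4)*(j + 4)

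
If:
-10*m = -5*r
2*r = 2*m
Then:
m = 0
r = 0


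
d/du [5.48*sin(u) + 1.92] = 5.48*cos(u)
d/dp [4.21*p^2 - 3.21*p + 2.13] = 8.42*p - 3.21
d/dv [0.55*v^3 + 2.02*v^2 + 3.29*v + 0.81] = 1.65*v^2 + 4.04*v + 3.29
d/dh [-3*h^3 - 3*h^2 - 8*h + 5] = -9*h^2 - 6*h - 8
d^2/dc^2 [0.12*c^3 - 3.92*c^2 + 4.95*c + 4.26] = 0.72*c - 7.84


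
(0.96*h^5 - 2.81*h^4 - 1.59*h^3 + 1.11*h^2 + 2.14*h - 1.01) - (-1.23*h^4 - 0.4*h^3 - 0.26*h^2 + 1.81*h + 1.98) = 0.96*h^5 - 1.58*h^4 - 1.19*h^3 + 1.37*h^2 + 0.33*h - 2.99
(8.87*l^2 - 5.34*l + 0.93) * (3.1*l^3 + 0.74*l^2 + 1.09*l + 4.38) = 27.497*l^5 - 9.9902*l^4 + 8.5997*l^3 + 33.7182*l^2 - 22.3755*l + 4.0734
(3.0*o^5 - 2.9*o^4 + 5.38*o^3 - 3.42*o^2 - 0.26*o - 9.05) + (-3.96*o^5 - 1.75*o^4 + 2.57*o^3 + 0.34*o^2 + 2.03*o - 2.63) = -0.96*o^5 - 4.65*o^4 + 7.95*o^3 - 3.08*o^2 + 1.77*o - 11.68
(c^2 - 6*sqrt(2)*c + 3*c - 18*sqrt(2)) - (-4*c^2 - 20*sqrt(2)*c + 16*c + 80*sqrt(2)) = 5*c^2 - 13*c + 14*sqrt(2)*c - 98*sqrt(2)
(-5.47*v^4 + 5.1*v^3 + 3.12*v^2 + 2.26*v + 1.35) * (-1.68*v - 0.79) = 9.1896*v^5 - 4.2467*v^4 - 9.2706*v^3 - 6.2616*v^2 - 4.0534*v - 1.0665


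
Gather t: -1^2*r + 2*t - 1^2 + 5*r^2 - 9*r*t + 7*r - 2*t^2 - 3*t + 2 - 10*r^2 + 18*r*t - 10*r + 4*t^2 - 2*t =-5*r^2 - 4*r + 2*t^2 + t*(9*r - 3) + 1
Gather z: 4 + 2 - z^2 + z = -z^2 + z + 6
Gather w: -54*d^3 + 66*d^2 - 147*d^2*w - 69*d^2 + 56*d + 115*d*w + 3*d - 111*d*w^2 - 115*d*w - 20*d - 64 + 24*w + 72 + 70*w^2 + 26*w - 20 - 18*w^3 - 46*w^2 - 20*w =-54*d^3 - 3*d^2 + 39*d - 18*w^3 + w^2*(24 - 111*d) + w*(30 - 147*d^2) - 12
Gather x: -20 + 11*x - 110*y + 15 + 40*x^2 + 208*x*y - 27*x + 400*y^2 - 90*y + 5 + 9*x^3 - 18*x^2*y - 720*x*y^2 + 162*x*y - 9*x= 9*x^3 + x^2*(40 - 18*y) + x*(-720*y^2 + 370*y - 25) + 400*y^2 - 200*y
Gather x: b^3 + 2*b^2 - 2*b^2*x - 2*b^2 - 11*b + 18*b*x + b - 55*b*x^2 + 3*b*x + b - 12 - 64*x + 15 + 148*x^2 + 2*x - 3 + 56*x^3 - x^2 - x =b^3 - 9*b + 56*x^3 + x^2*(147 - 55*b) + x*(-2*b^2 + 21*b - 63)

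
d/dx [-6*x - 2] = -6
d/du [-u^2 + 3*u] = 3 - 2*u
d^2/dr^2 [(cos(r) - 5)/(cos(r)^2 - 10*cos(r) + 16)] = (10*(1 - cos(r)^2)^2 - cos(r)^5 - 52*cos(r)^3 + 10*cos(r)^2 + 748*cos(r) - 530)/(cos(r)^2 - 10*cos(r) + 16)^3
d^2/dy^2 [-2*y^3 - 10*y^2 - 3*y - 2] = -12*y - 20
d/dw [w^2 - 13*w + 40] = 2*w - 13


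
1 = 1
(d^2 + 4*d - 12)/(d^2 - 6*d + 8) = (d + 6)/(d - 4)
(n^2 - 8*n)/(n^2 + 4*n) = (n - 8)/(n + 4)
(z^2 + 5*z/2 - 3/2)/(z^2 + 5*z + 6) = (z - 1/2)/(z + 2)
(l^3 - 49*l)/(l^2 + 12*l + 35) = l*(l - 7)/(l + 5)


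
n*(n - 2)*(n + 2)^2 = n^4 + 2*n^3 - 4*n^2 - 8*n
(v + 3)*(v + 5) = v^2 + 8*v + 15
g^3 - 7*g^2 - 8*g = g*(g - 8)*(g + 1)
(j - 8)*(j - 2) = j^2 - 10*j + 16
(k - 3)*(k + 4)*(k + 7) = k^3 + 8*k^2 - 5*k - 84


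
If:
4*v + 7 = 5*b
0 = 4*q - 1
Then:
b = 4*v/5 + 7/5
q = 1/4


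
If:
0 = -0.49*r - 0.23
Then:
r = -0.47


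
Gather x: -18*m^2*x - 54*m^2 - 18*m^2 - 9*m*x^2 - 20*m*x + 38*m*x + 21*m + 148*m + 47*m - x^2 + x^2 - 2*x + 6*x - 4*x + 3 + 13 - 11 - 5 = -72*m^2 - 9*m*x^2 + 216*m + x*(-18*m^2 + 18*m)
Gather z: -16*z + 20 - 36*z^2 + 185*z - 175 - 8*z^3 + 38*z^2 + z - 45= -8*z^3 + 2*z^2 + 170*z - 200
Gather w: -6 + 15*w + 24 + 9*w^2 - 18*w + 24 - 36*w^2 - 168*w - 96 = -27*w^2 - 171*w - 54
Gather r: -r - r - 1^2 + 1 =-2*r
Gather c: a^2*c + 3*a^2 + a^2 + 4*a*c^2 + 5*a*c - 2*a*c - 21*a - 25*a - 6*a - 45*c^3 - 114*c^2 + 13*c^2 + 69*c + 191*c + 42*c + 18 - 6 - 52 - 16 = 4*a^2 - 52*a - 45*c^3 + c^2*(4*a - 101) + c*(a^2 + 3*a + 302) - 56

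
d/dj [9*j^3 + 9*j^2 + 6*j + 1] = 27*j^2 + 18*j + 6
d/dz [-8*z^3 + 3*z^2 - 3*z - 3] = -24*z^2 + 6*z - 3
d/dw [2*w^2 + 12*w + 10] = 4*w + 12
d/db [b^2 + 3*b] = 2*b + 3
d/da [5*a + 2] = 5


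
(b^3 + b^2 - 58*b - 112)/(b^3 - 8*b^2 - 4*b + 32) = (b + 7)/(b - 2)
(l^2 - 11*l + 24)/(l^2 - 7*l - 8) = (l - 3)/(l + 1)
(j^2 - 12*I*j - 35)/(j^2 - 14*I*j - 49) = (j - 5*I)/(j - 7*I)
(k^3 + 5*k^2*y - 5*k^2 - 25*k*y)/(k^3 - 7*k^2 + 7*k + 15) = k*(k + 5*y)/(k^2 - 2*k - 3)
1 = 1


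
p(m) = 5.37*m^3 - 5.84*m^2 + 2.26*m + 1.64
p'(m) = 16.11*m^2 - 11.68*m + 2.26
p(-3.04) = -210.07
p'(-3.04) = 186.65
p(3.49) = 166.67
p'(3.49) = 157.72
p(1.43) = 8.63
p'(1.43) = 18.50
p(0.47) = 1.97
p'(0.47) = 0.33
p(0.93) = 3.01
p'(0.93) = 5.33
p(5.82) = 875.61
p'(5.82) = 479.97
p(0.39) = 1.95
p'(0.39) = 0.16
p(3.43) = 157.38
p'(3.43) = 151.73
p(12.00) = 8467.16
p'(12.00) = 2181.94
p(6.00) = 964.88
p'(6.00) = 512.14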